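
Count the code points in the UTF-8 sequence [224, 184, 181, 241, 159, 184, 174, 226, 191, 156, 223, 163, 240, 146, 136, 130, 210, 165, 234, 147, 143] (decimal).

Byte at offset 0: 0xE0 = 11100000 → 3-byte char (#1). Advance 3.
Byte at offset 3: 0xF1 = 11110001 → 4-byte char (#2). Advance 4.
Byte at offset 7: 0xE2 = 11100010 → 3-byte char (#3). Advance 3.
Byte at offset 10: 0xDF = 11011111 → 2-byte char (#4). Advance 2.
Byte at offset 12: 0xF0 = 11110000 → 4-byte char (#5). Advance 4.
Byte at offset 16: 0xD2 = 11010010 → 2-byte char (#6). Advance 2.
Byte at offset 18: 0xEA = 11101010 → 3-byte char (#7). Advance 3.
Reached end at offset 21 after 7 code points.

7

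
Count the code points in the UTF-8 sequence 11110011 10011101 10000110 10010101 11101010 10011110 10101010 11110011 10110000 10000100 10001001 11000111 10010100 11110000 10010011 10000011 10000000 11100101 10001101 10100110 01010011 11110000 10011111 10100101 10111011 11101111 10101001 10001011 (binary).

9

Byte at offset 0: 0xF3 = 11110011 → 4-byte char (#1). Advance 4.
Byte at offset 4: 0xEA = 11101010 → 3-byte char (#2). Advance 3.
Byte at offset 7: 0xF3 = 11110011 → 4-byte char (#3). Advance 4.
Byte at offset 11: 0xC7 = 11000111 → 2-byte char (#4). Advance 2.
Byte at offset 13: 0xF0 = 11110000 → 4-byte char (#5). Advance 4.
Byte at offset 17: 0xE5 = 11100101 → 3-byte char (#6). Advance 3.
Byte at offset 20: 0x53 = 01010011 → 1-byte char (#7). Advance 1.
Byte at offset 21: 0xF0 = 11110000 → 4-byte char (#8). Advance 4.
Byte at offset 25: 0xEF = 11101111 → 3-byte char (#9). Advance 3.
Reached end at offset 28 after 9 code points.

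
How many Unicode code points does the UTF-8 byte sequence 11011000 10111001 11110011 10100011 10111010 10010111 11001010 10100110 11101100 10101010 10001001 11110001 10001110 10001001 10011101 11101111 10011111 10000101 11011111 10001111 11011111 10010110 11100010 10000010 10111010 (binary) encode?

9

Byte at offset 0: 0xD8 = 11011000 → 2-byte char (#1). Advance 2.
Byte at offset 2: 0xF3 = 11110011 → 4-byte char (#2). Advance 4.
Byte at offset 6: 0xCA = 11001010 → 2-byte char (#3). Advance 2.
Byte at offset 8: 0xEC = 11101100 → 3-byte char (#4). Advance 3.
Byte at offset 11: 0xF1 = 11110001 → 4-byte char (#5). Advance 4.
Byte at offset 15: 0xEF = 11101111 → 3-byte char (#6). Advance 3.
Byte at offset 18: 0xDF = 11011111 → 2-byte char (#7). Advance 2.
Byte at offset 20: 0xDF = 11011111 → 2-byte char (#8). Advance 2.
Byte at offset 22: 0xE2 = 11100010 → 3-byte char (#9). Advance 3.
Reached end at offset 25 after 9 code points.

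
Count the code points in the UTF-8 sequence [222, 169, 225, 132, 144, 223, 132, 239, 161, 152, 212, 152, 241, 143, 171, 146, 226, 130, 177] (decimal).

Byte at offset 0: 0xDE = 11011110 → 2-byte char (#1). Advance 2.
Byte at offset 2: 0xE1 = 11100001 → 3-byte char (#2). Advance 3.
Byte at offset 5: 0xDF = 11011111 → 2-byte char (#3). Advance 2.
Byte at offset 7: 0xEF = 11101111 → 3-byte char (#4). Advance 3.
Byte at offset 10: 0xD4 = 11010100 → 2-byte char (#5). Advance 2.
Byte at offset 12: 0xF1 = 11110001 → 4-byte char (#6). Advance 4.
Byte at offset 16: 0xE2 = 11100010 → 3-byte char (#7). Advance 3.
Reached end at offset 19 after 7 code points.

7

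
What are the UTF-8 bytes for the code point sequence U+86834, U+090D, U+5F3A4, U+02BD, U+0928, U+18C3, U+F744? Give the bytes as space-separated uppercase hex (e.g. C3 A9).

U+86834: 4-byte form → F2 86 A0 B4.
U+090D: 3-byte form → E0 A4 8D.
U+5F3A4: 4-byte form → F1 9F 8E A4.
U+02BD: 2-byte form → CA BD.
U+0928: 3-byte form → E0 A4 A8.
U+18C3: 3-byte form → E1 A3 83.
U+F744: 3-byte form → EF 9D 84.
Concatenated (22 bytes): F2 86 A0 B4 E0 A4 8D F1 9F 8E A4 CA BD E0 A4 A8 E1 A3 83 EF 9D 84.

F2 86 A0 B4 E0 A4 8D F1 9F 8E A4 CA BD E0 A4 A8 E1 A3 83 EF 9D 84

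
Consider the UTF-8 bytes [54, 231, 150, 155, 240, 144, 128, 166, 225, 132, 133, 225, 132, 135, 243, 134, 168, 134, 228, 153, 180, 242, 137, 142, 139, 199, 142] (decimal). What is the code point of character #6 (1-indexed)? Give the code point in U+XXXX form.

U+C6A06

Offset 0: leading byte 0x36 = 00110110 → 1-byte char #1 = 36.
Offset 1: leading byte 0xE7 = 11100111 → 3-byte char #2 = E7 96 9B.
Offset 4: leading byte 0xF0 = 11110000 → 4-byte char #3 = F0 90 80 A6.
Offset 8: leading byte 0xE1 = 11100001 → 3-byte char #4 = E1 84 85.
Offset 11: leading byte 0xE1 = 11100001 → 3-byte char #5 = E1 84 87.
Offset 14: leading byte 0xF3 = 11110011 → 4-byte char #6 = F3 86 A8 86.
Leading byte 0xF3 = 11110011 matches 11110xxx → 4-byte sequence.
Byte 1: 0xF3 = 11110011, payload 011 (3 bits).
Byte 2: 0x86 = 10000110 (10xxxxxx ✓), payload 000110.
Byte 3: 0xA8 = 10101000 (10xxxxxx ✓), payload 101000.
Byte 4: 0x86 = 10000110 (10xxxxxx ✓), payload 000110.
Concatenate: 011000110101000000110 = 0xC6A06 (21 bits → U+C6A06).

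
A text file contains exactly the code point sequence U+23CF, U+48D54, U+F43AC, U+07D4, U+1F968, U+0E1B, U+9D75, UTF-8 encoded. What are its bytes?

U+23CF: 3-byte form → E2 8F 8F.
U+48D54: 4-byte form → F1 88 B5 94.
U+F43AC: 4-byte form → F3 B4 8E AC.
U+07D4: 2-byte form → DF 94.
U+1F968: 4-byte form → F0 9F A5 A8.
U+0E1B: 3-byte form → E0 B8 9B.
U+9D75: 3-byte form → E9 B5 B5.
Concatenated (23 bytes): E2 8F 8F F1 88 B5 94 F3 B4 8E AC DF 94 F0 9F A5 A8 E0 B8 9B E9 B5 B5.

E2 8F 8F F1 88 B5 94 F3 B4 8E AC DF 94 F0 9F A5 A8 E0 B8 9B E9 B5 B5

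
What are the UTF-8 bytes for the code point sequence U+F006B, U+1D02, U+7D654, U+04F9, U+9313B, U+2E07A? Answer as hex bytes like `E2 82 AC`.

U+F006B: 4-byte form → F3 B0 81 AB.
U+1D02: 3-byte form → E1 B4 82.
U+7D654: 4-byte form → F1 BD 99 94.
U+04F9: 2-byte form → D3 B9.
U+9313B: 4-byte form → F2 93 84 BB.
U+2E07A: 4-byte form → F0 AE 81 BA.
Concatenated (21 bytes): F3 B0 81 AB E1 B4 82 F1 BD 99 94 D3 B9 F2 93 84 BB F0 AE 81 BA.

F3 B0 81 AB E1 B4 82 F1 BD 99 94 D3 B9 F2 93 84 BB F0 AE 81 BA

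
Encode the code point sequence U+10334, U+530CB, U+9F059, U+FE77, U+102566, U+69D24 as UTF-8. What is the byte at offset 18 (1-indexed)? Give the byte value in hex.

0x95

1-indexed offset 18 is 0-indexed offset 17.
U+10334 → 4-byte form F0 90 8C B4 at offsets 0–3.
U+530CB → 4-byte form F1 93 83 8B at offsets 4–7.
U+9F059 → 4-byte form F2 9F 81 99 at offsets 8–11.
U+FE77 → 3-byte form EF B9 B7 at offsets 12–14.
U+102566 → 4-byte form F4 82 95 A6 at offsets 15–18.
Offset 17 falls in char 5's range; it's byte 3 of F4 82 95 A6 = 0x95.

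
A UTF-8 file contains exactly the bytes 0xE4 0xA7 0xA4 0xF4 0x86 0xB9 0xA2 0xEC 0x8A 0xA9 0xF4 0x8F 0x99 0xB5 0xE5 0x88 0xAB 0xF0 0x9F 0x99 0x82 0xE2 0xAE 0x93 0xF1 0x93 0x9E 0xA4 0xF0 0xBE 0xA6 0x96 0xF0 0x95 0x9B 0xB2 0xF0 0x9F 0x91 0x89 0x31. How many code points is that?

Byte at offset 0: 0xE4 = 11100100 → 3-byte char (#1). Advance 3.
Byte at offset 3: 0xF4 = 11110100 → 4-byte char (#2). Advance 4.
Byte at offset 7: 0xEC = 11101100 → 3-byte char (#3). Advance 3.
Byte at offset 10: 0xF4 = 11110100 → 4-byte char (#4). Advance 4.
Byte at offset 14: 0xE5 = 11100101 → 3-byte char (#5). Advance 3.
Byte at offset 17: 0xF0 = 11110000 → 4-byte char (#6). Advance 4.
Byte at offset 21: 0xE2 = 11100010 → 3-byte char (#7). Advance 3.
Byte at offset 24: 0xF1 = 11110001 → 4-byte char (#8). Advance 4.
Byte at offset 28: 0xF0 = 11110000 → 4-byte char (#9). Advance 4.
Byte at offset 32: 0xF0 = 11110000 → 4-byte char (#10). Advance 4.
Byte at offset 36: 0xF0 = 11110000 → 4-byte char (#11). Advance 4.
Byte at offset 40: 0x31 = 00110001 → 1-byte char (#12). Advance 1.
Reached end at offset 41 after 12 code points.

12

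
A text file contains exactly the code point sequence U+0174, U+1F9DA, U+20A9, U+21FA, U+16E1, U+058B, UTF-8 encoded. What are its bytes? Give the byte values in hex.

C5 B4 F0 9F A7 9A E2 82 A9 E2 87 BA E1 9B A1 D6 8B

U+0174: 2-byte form → C5 B4.
U+1F9DA: 4-byte form → F0 9F A7 9A.
U+20A9: 3-byte form → E2 82 A9.
U+21FA: 3-byte form → E2 87 BA.
U+16E1: 3-byte form → E1 9B A1.
U+058B: 2-byte form → D6 8B.
Concatenated (17 bytes): C5 B4 F0 9F A7 9A E2 82 A9 E2 87 BA E1 9B A1 D6 8B.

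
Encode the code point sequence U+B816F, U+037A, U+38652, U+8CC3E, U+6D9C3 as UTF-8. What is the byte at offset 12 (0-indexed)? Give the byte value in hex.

U+B816F → 4-byte form F2 B8 85 AF at offsets 0–3.
U+037A → 2-byte form CD BA at offsets 4–5.
U+38652 → 4-byte form F0 B8 99 92 at offsets 6–9.
U+8CC3E → 4-byte form F2 8C B0 BE at offsets 10–13.
Offset 12 falls in char 4's range; it's byte 3 of F2 8C B0 BE = 0xB0.

0xB0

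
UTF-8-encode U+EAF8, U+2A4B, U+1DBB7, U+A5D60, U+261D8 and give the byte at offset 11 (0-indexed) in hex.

0xA5

U+EAF8 → 3-byte form EE AB B8 at offsets 0–2.
U+2A4B → 3-byte form E2 A9 8B at offsets 3–5.
U+1DBB7 → 4-byte form F0 9D AE B7 at offsets 6–9.
U+A5D60 → 4-byte form F2 A5 B5 A0 at offsets 10–13.
Offset 11 falls in char 4's range; it's byte 2 of F2 A5 B5 A0 = 0xA5.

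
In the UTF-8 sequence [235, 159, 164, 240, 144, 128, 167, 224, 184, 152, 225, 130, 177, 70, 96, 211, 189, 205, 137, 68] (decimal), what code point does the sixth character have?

Offset 0: leading byte 0xEB = 11101011 → 3-byte char #1 = EB 9F A4.
Offset 3: leading byte 0xF0 = 11110000 → 4-byte char #2 = F0 90 80 A7.
Offset 7: leading byte 0xE0 = 11100000 → 3-byte char #3 = E0 B8 98.
Offset 10: leading byte 0xE1 = 11100001 → 3-byte char #4 = E1 82 B1.
Offset 13: leading byte 0x46 = 01000110 → 1-byte char #5 = 46.
Offset 14: leading byte 0x60 = 01100000 → 1-byte char #6 = 60.
Leading byte 0x60 = 01100000 matches 0xxxxxxx → 1-byte sequence.
Byte 1: 0x60 = 01100000, payload 1100000 (7 bits).
Concatenate: 1100000 = 0x60 (7 bits → U+0060).

U+0060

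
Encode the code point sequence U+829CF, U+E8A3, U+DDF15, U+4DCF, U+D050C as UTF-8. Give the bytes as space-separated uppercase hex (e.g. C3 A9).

F2 82 A7 8F EE A2 A3 F3 9D BC 95 E4 B7 8F F3 90 94 8C

U+829CF: 4-byte form → F2 82 A7 8F.
U+E8A3: 3-byte form → EE A2 A3.
U+DDF15: 4-byte form → F3 9D BC 95.
U+4DCF: 3-byte form → E4 B7 8F.
U+D050C: 4-byte form → F3 90 94 8C.
Concatenated (18 bytes): F2 82 A7 8F EE A2 A3 F3 9D BC 95 E4 B7 8F F3 90 94 8C.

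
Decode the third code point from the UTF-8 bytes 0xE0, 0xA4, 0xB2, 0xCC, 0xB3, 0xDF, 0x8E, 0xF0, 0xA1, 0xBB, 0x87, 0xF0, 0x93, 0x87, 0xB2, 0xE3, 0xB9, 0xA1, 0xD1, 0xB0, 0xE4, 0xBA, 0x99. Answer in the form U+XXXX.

Offset 0: leading byte 0xE0 = 11100000 → 3-byte char #1 = E0 A4 B2.
Offset 3: leading byte 0xCC = 11001100 → 2-byte char #2 = CC B3.
Offset 5: leading byte 0xDF = 11011111 → 2-byte char #3 = DF 8E.
Leading byte 0xDF = 11011111 matches 110xxxxx → 2-byte sequence.
Byte 1: 0xDF = 11011111, payload 11111 (5 bits).
Byte 2: 0x8E = 10001110 (10xxxxxx ✓), payload 001110.
Concatenate: 11111001110 = 0x7CE (11 bits → U+07CE).

U+07CE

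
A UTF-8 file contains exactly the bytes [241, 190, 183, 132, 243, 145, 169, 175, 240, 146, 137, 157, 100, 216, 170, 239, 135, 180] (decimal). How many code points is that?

6

Byte at offset 0: 0xF1 = 11110001 → 4-byte char (#1). Advance 4.
Byte at offset 4: 0xF3 = 11110011 → 4-byte char (#2). Advance 4.
Byte at offset 8: 0xF0 = 11110000 → 4-byte char (#3). Advance 4.
Byte at offset 12: 0x64 = 01100100 → 1-byte char (#4). Advance 1.
Byte at offset 13: 0xD8 = 11011000 → 2-byte char (#5). Advance 2.
Byte at offset 15: 0xEF = 11101111 → 3-byte char (#6). Advance 3.
Reached end at offset 18 after 6 code points.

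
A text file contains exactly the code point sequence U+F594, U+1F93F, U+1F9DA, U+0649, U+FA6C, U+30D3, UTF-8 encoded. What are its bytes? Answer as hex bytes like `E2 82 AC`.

U+F594: 3-byte form → EF 96 94.
U+1F93F: 4-byte form → F0 9F A4 BF.
U+1F9DA: 4-byte form → F0 9F A7 9A.
U+0649: 2-byte form → D9 89.
U+FA6C: 3-byte form → EF A9 AC.
U+30D3: 3-byte form → E3 83 93.
Concatenated (19 bytes): EF 96 94 F0 9F A4 BF F0 9F A7 9A D9 89 EF A9 AC E3 83 93.

EF 96 94 F0 9F A4 BF F0 9F A7 9A D9 89 EF A9 AC E3 83 93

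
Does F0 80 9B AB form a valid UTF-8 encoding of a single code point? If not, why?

invalid (overlong encoding)

Leading byte 0xF0 = 11110000 → 4-byte form.
Continuation bytes all match 10xxxxxx. Payload decodes to 0x6EB.
But 0x6EB < 0x10000, the minimum for a 4-byte sequence — this is an overlong encoding.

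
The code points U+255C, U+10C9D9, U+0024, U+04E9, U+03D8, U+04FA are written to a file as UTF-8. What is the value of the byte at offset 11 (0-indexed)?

0x98

U+255C → 3-byte form E2 95 9C at offsets 0–2.
U+10C9D9 → 4-byte form F4 8C A7 99 at offsets 3–6.
U+0024 → 1-byte form 24 at offsets 7–7.
U+04E9 → 2-byte form D3 A9 at offsets 8–9.
U+03D8 → 2-byte form CF 98 at offsets 10–11.
Offset 11 falls in char 5's range; it's byte 2 of CF 98 = 0x98.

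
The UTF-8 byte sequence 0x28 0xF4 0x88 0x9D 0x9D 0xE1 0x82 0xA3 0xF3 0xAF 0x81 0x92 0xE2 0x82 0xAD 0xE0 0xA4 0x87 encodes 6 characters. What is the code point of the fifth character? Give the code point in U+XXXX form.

Offset 0: leading byte 0x28 = 00101000 → 1-byte char #1 = 28.
Offset 1: leading byte 0xF4 = 11110100 → 4-byte char #2 = F4 88 9D 9D.
Offset 5: leading byte 0xE1 = 11100001 → 3-byte char #3 = E1 82 A3.
Offset 8: leading byte 0xF3 = 11110011 → 4-byte char #4 = F3 AF 81 92.
Offset 12: leading byte 0xE2 = 11100010 → 3-byte char #5 = E2 82 AD.
Leading byte 0xE2 = 11100010 matches 1110xxxx → 3-byte sequence.
Byte 1: 0xE2 = 11100010, payload 0010 (4 bits).
Byte 2: 0x82 = 10000010 (10xxxxxx ✓), payload 000010.
Byte 3: 0xAD = 10101101 (10xxxxxx ✓), payload 101101.
Concatenate: 0010000010101101 = 0x20AD (16 bits → U+20AD).

U+20AD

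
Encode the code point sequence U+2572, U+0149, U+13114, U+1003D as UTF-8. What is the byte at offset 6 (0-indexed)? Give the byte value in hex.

0x93

U+2572 → 3-byte form E2 95 B2 at offsets 0–2.
U+0149 → 2-byte form C5 89 at offsets 3–4.
U+13114 → 4-byte form F0 93 84 94 at offsets 5–8.
Offset 6 falls in char 3's range; it's byte 2 of F0 93 84 94 = 0x93.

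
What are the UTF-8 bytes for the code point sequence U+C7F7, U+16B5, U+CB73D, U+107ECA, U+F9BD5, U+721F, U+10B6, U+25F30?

EC 9F B7 E1 9A B5 F3 8B 9C BD F4 87 BB 8A F3 B9 AF 95 E7 88 9F E1 82 B6 F0 A5 BC B0

U+C7F7: 3-byte form → EC 9F B7.
U+16B5: 3-byte form → E1 9A B5.
U+CB73D: 4-byte form → F3 8B 9C BD.
U+107ECA: 4-byte form → F4 87 BB 8A.
U+F9BD5: 4-byte form → F3 B9 AF 95.
U+721F: 3-byte form → E7 88 9F.
U+10B6: 3-byte form → E1 82 B6.
U+25F30: 4-byte form → F0 A5 BC B0.
Concatenated (28 bytes): EC 9F B7 E1 9A B5 F3 8B 9C BD F4 87 BB 8A F3 B9 AF 95 E7 88 9F E1 82 B6 F0 A5 BC B0.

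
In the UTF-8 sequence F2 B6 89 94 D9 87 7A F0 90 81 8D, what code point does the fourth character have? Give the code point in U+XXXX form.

Offset 0: leading byte 0xF2 = 11110010 → 4-byte char #1 = F2 B6 89 94.
Offset 4: leading byte 0xD9 = 11011001 → 2-byte char #2 = D9 87.
Offset 6: leading byte 0x7A = 01111010 → 1-byte char #3 = 7A.
Offset 7: leading byte 0xF0 = 11110000 → 4-byte char #4 = F0 90 81 8D.
Leading byte 0xF0 = 11110000 matches 11110xxx → 4-byte sequence.
Byte 1: 0xF0 = 11110000, payload 000 (3 bits).
Byte 2: 0x90 = 10010000 (10xxxxxx ✓), payload 010000.
Byte 3: 0x81 = 10000001 (10xxxxxx ✓), payload 000001.
Byte 4: 0x8D = 10001101 (10xxxxxx ✓), payload 001101.
Concatenate: 000010000000001001101 = 0x1004D (21 bits → U+1004D).

U+1004D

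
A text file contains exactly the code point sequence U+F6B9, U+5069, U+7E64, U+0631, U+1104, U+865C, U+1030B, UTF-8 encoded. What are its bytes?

EF 9A B9 E5 81 A9 E7 B9 A4 D8 B1 E1 84 84 E8 99 9C F0 90 8C 8B

U+F6B9: 3-byte form → EF 9A B9.
U+5069: 3-byte form → E5 81 A9.
U+7E64: 3-byte form → E7 B9 A4.
U+0631: 2-byte form → D8 B1.
U+1104: 3-byte form → E1 84 84.
U+865C: 3-byte form → E8 99 9C.
U+1030B: 4-byte form → F0 90 8C 8B.
Concatenated (21 bytes): EF 9A B9 E5 81 A9 E7 B9 A4 D8 B1 E1 84 84 E8 99 9C F0 90 8C 8B.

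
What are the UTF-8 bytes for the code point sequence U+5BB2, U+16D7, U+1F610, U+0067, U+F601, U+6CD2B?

U+5BB2: 3-byte form → E5 AE B2.
U+16D7: 3-byte form → E1 9B 97.
U+1F610: 4-byte form → F0 9F 98 90.
U+0067: 1-byte form → 67.
U+F601: 3-byte form → EF 98 81.
U+6CD2B: 4-byte form → F1 AC B4 AB.
Concatenated (18 bytes): E5 AE B2 E1 9B 97 F0 9F 98 90 67 EF 98 81 F1 AC B4 AB.

E5 AE B2 E1 9B 97 F0 9F 98 90 67 EF 98 81 F1 AC B4 AB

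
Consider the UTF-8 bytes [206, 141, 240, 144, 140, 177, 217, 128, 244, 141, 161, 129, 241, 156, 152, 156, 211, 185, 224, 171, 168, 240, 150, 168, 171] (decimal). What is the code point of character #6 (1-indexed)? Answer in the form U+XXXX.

U+04F9

Offset 0: leading byte 0xCE = 11001110 → 2-byte char #1 = CE 8D.
Offset 2: leading byte 0xF0 = 11110000 → 4-byte char #2 = F0 90 8C B1.
Offset 6: leading byte 0xD9 = 11011001 → 2-byte char #3 = D9 80.
Offset 8: leading byte 0xF4 = 11110100 → 4-byte char #4 = F4 8D A1 81.
Offset 12: leading byte 0xF1 = 11110001 → 4-byte char #5 = F1 9C 98 9C.
Offset 16: leading byte 0xD3 = 11010011 → 2-byte char #6 = D3 B9.
Leading byte 0xD3 = 11010011 matches 110xxxxx → 2-byte sequence.
Byte 1: 0xD3 = 11010011, payload 10011 (5 bits).
Byte 2: 0xB9 = 10111001 (10xxxxxx ✓), payload 111001.
Concatenate: 10011111001 = 0x4F9 (11 bits → U+04F9).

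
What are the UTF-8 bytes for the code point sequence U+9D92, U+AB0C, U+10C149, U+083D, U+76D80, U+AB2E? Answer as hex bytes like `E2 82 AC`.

U+9D92: 3-byte form → E9 B6 92.
U+AB0C: 3-byte form → EA AC 8C.
U+10C149: 4-byte form → F4 8C 85 89.
U+083D: 3-byte form → E0 A0 BD.
U+76D80: 4-byte form → F1 B6 B6 80.
U+AB2E: 3-byte form → EA AC AE.
Concatenated (20 bytes): E9 B6 92 EA AC 8C F4 8C 85 89 E0 A0 BD F1 B6 B6 80 EA AC AE.

E9 B6 92 EA AC 8C F4 8C 85 89 E0 A0 BD F1 B6 B6 80 EA AC AE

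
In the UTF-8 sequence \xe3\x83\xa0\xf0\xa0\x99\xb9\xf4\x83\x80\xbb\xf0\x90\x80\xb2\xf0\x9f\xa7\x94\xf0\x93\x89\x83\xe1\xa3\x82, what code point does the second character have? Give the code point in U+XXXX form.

Offset 0: leading byte 0xE3 = 11100011 → 3-byte char #1 = E3 83 A0.
Offset 3: leading byte 0xF0 = 11110000 → 4-byte char #2 = F0 A0 99 B9.
Leading byte 0xF0 = 11110000 matches 11110xxx → 4-byte sequence.
Byte 1: 0xF0 = 11110000, payload 000 (3 bits).
Byte 2: 0xA0 = 10100000 (10xxxxxx ✓), payload 100000.
Byte 3: 0x99 = 10011001 (10xxxxxx ✓), payload 011001.
Byte 4: 0xB9 = 10111001 (10xxxxxx ✓), payload 111001.
Concatenate: 000100000011001111001 = 0x20679 (21 bits → U+20679).

U+20679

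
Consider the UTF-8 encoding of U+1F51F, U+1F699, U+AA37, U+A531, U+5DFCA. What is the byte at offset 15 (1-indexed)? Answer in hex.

0xF1

1-indexed offset 15 is 0-indexed offset 14.
U+1F51F → 4-byte form F0 9F 94 9F at offsets 0–3.
U+1F699 → 4-byte form F0 9F 9A 99 at offsets 4–7.
U+AA37 → 3-byte form EA A8 B7 at offsets 8–10.
U+A531 → 3-byte form EA 94 B1 at offsets 11–13.
U+5DFCA → 4-byte form F1 9D BF 8A at offsets 14–17.
Offset 14 falls in char 5's range; it's byte 1 of F1 9D BF 8A = 0xF1.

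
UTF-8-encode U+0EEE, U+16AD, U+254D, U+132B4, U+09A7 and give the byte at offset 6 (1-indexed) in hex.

1-indexed offset 6 is 0-indexed offset 5.
U+0EEE → 3-byte form E0 BB AE at offsets 0–2.
U+16AD → 3-byte form E1 9A AD at offsets 3–5.
Offset 5 falls in char 2's range; it's byte 3 of E1 9A AD = 0xAD.

0xAD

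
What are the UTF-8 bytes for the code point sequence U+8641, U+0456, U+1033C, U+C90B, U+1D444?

E8 99 81 D1 96 F0 90 8C BC EC A4 8B F0 9D 91 84

U+8641: 3-byte form → E8 99 81.
U+0456: 2-byte form → D1 96.
U+1033C: 4-byte form → F0 90 8C BC.
U+C90B: 3-byte form → EC A4 8B.
U+1D444: 4-byte form → F0 9D 91 84.
Concatenated (16 bytes): E8 99 81 D1 96 F0 90 8C BC EC A4 8B F0 9D 91 84.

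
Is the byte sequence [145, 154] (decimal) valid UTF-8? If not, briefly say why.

Byte 0x91 = 10010001 has the form 10xxxxxx — a continuation byte — but there is no preceding leading byte.

invalid (continuation byte with no leading byte)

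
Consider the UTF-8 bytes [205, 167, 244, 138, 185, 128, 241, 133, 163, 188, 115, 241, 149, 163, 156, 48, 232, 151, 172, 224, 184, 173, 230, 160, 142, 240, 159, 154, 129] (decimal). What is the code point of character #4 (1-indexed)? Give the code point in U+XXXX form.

U+0073

Offset 0: leading byte 0xCD = 11001101 → 2-byte char #1 = CD A7.
Offset 2: leading byte 0xF4 = 11110100 → 4-byte char #2 = F4 8A B9 80.
Offset 6: leading byte 0xF1 = 11110001 → 4-byte char #3 = F1 85 A3 BC.
Offset 10: leading byte 0x73 = 01110011 → 1-byte char #4 = 73.
Leading byte 0x73 = 01110011 matches 0xxxxxxx → 1-byte sequence.
Byte 1: 0x73 = 01110011, payload 1110011 (7 bits).
Concatenate: 1110011 = 0x73 (7 bits → U+0073).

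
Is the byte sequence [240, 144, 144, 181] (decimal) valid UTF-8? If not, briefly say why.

Leading byte 0xF0 = 11110000 → 4-byte form.
Continuation bytes 0x90=10010000, 0x90=10010000, 0xB5=10110101 all match 10xxxxxx.
Decoded value 0x10435 is ≥ 0x10000 (shortest form) and not a surrogate.

valid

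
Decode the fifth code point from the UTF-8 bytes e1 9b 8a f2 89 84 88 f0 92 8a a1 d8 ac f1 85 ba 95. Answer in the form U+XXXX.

U+45E95

Offset 0: leading byte 0xE1 = 11100001 → 3-byte char #1 = E1 9B 8A.
Offset 3: leading byte 0xF2 = 11110010 → 4-byte char #2 = F2 89 84 88.
Offset 7: leading byte 0xF0 = 11110000 → 4-byte char #3 = F0 92 8A A1.
Offset 11: leading byte 0xD8 = 11011000 → 2-byte char #4 = D8 AC.
Offset 13: leading byte 0xF1 = 11110001 → 4-byte char #5 = F1 85 BA 95.
Leading byte 0xF1 = 11110001 matches 11110xxx → 4-byte sequence.
Byte 1: 0xF1 = 11110001, payload 001 (3 bits).
Byte 2: 0x85 = 10000101 (10xxxxxx ✓), payload 000101.
Byte 3: 0xBA = 10111010 (10xxxxxx ✓), payload 111010.
Byte 4: 0x95 = 10010101 (10xxxxxx ✓), payload 010101.
Concatenate: 001000101111010010101 = 0x45E95 (21 bits → U+45E95).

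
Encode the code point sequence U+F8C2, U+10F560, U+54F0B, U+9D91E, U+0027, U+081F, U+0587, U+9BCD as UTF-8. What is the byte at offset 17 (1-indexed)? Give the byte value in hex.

0xE0

1-indexed offset 17 is 0-indexed offset 16.
U+F8C2 → 3-byte form EF A3 82 at offsets 0–2.
U+10F560 → 4-byte form F4 8F 95 A0 at offsets 3–6.
U+54F0B → 4-byte form F1 94 BC 8B at offsets 7–10.
U+9D91E → 4-byte form F2 9D A4 9E at offsets 11–14.
U+0027 → 1-byte form 27 at offsets 15–15.
U+081F → 3-byte form E0 A0 9F at offsets 16–18.
Offset 16 falls in char 6's range; it's byte 1 of E0 A0 9F = 0xE0.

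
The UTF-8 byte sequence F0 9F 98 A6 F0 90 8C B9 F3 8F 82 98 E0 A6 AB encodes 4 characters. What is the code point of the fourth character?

Offset 0: leading byte 0xF0 = 11110000 → 4-byte char #1 = F0 9F 98 A6.
Offset 4: leading byte 0xF0 = 11110000 → 4-byte char #2 = F0 90 8C B9.
Offset 8: leading byte 0xF3 = 11110011 → 4-byte char #3 = F3 8F 82 98.
Offset 12: leading byte 0xE0 = 11100000 → 3-byte char #4 = E0 A6 AB.
Leading byte 0xE0 = 11100000 matches 1110xxxx → 3-byte sequence.
Byte 1: 0xE0 = 11100000, payload 0000 (4 bits).
Byte 2: 0xA6 = 10100110 (10xxxxxx ✓), payload 100110.
Byte 3: 0xAB = 10101011 (10xxxxxx ✓), payload 101011.
Concatenate: 0000100110101011 = 0x9AB (16 bits → U+09AB).

U+09AB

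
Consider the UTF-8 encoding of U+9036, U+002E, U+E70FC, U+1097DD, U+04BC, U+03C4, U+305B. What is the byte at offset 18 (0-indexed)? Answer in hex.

U+9036 → 3-byte form E9 80 B6 at offsets 0–2.
U+002E → 1-byte form 2E at offsets 3–3.
U+E70FC → 4-byte form F3 A7 83 BC at offsets 4–7.
U+1097DD → 4-byte form F4 89 9F 9D at offsets 8–11.
U+04BC → 2-byte form D2 BC at offsets 12–13.
U+03C4 → 2-byte form CF 84 at offsets 14–15.
U+305B → 3-byte form E3 81 9B at offsets 16–18.
Offset 18 falls in char 7's range; it's byte 3 of E3 81 9B = 0x9B.

0x9B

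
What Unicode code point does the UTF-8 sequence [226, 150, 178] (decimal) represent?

U+25B2

Leading byte 0xE2 = 11100010 matches 1110xxxx → 3-byte sequence.
Byte 1: 0xE2 = 11100010, payload 0010 (4 bits).
Byte 2: 0x96 = 10010110 (10xxxxxx ✓), payload 010110.
Byte 3: 0xB2 = 10110010 (10xxxxxx ✓), payload 110010.
Concatenate: 0010010110110010 = 0x25B2 (16 bits → U+25B2).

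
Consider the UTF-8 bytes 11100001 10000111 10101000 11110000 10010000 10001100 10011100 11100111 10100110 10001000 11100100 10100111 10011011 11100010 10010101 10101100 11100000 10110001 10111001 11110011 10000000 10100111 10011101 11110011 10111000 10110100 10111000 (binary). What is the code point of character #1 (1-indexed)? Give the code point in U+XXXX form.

Offset 0: leading byte 0xE1 = 11100001 → 3-byte char #1 = E1 87 A8.
Leading byte 0xE1 = 11100001 matches 1110xxxx → 3-byte sequence.
Byte 1: 0xE1 = 11100001, payload 0001 (4 bits).
Byte 2: 0x87 = 10000111 (10xxxxxx ✓), payload 000111.
Byte 3: 0xA8 = 10101000 (10xxxxxx ✓), payload 101000.
Concatenate: 0001000111101000 = 0x11E8 (16 bits → U+11E8).

U+11E8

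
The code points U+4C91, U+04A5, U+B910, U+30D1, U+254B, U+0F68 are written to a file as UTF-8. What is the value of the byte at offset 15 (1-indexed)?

1-indexed offset 15 is 0-indexed offset 14.
U+4C91 → 3-byte form E4 B2 91 at offsets 0–2.
U+04A5 → 2-byte form D2 A5 at offsets 3–4.
U+B910 → 3-byte form EB A4 90 at offsets 5–7.
U+30D1 → 3-byte form E3 83 91 at offsets 8–10.
U+254B → 3-byte form E2 95 8B at offsets 11–13.
U+0F68 → 3-byte form E0 BD A8 at offsets 14–16.
Offset 14 falls in char 6's range; it's byte 1 of E0 BD A8 = 0xE0.

0xE0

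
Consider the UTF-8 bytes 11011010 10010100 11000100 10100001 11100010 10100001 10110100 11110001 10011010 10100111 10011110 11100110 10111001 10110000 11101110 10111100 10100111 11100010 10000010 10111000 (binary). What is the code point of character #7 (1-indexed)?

U+20B8

Offset 0: leading byte 0xDA = 11011010 → 2-byte char #1 = DA 94.
Offset 2: leading byte 0xC4 = 11000100 → 2-byte char #2 = C4 A1.
Offset 4: leading byte 0xE2 = 11100010 → 3-byte char #3 = E2 A1 B4.
Offset 7: leading byte 0xF1 = 11110001 → 4-byte char #4 = F1 9A A7 9E.
Offset 11: leading byte 0xE6 = 11100110 → 3-byte char #5 = E6 B9 B0.
Offset 14: leading byte 0xEE = 11101110 → 3-byte char #6 = EE BC A7.
Offset 17: leading byte 0xE2 = 11100010 → 3-byte char #7 = E2 82 B8.
Leading byte 0xE2 = 11100010 matches 1110xxxx → 3-byte sequence.
Byte 1: 0xE2 = 11100010, payload 0010 (4 bits).
Byte 2: 0x82 = 10000010 (10xxxxxx ✓), payload 000010.
Byte 3: 0xB8 = 10111000 (10xxxxxx ✓), payload 111000.
Concatenate: 0010000010111000 = 0x20B8 (16 bits → U+20B8).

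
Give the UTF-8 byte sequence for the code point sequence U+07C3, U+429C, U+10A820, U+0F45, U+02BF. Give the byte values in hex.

U+07C3: 2-byte form → DF 83.
U+429C: 3-byte form → E4 8A 9C.
U+10A820: 4-byte form → F4 8A A0 A0.
U+0F45: 3-byte form → E0 BD 85.
U+02BF: 2-byte form → CA BF.
Concatenated (14 bytes): DF 83 E4 8A 9C F4 8A A0 A0 E0 BD 85 CA BF.

DF 83 E4 8A 9C F4 8A A0 A0 E0 BD 85 CA BF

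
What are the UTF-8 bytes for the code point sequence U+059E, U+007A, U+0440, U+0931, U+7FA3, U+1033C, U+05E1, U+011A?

U+059E: 2-byte form → D6 9E.
U+007A: 1-byte form → 7A.
U+0440: 2-byte form → D1 80.
U+0931: 3-byte form → E0 A4 B1.
U+7FA3: 3-byte form → E7 BE A3.
U+1033C: 4-byte form → F0 90 8C BC.
U+05E1: 2-byte form → D7 A1.
U+011A: 2-byte form → C4 9A.
Concatenated (19 bytes): D6 9E 7A D1 80 E0 A4 B1 E7 BE A3 F0 90 8C BC D7 A1 C4 9A.

D6 9E 7A D1 80 E0 A4 B1 E7 BE A3 F0 90 8C BC D7 A1 C4 9A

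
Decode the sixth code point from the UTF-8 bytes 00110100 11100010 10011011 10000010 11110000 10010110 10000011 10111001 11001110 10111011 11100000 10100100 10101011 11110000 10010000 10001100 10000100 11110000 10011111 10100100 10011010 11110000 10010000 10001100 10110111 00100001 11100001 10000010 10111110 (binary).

U+10304

Offset 0: leading byte 0x34 = 00110100 → 1-byte char #1 = 34.
Offset 1: leading byte 0xE2 = 11100010 → 3-byte char #2 = E2 9B 82.
Offset 4: leading byte 0xF0 = 11110000 → 4-byte char #3 = F0 96 83 B9.
Offset 8: leading byte 0xCE = 11001110 → 2-byte char #4 = CE BB.
Offset 10: leading byte 0xE0 = 11100000 → 3-byte char #5 = E0 A4 AB.
Offset 13: leading byte 0xF0 = 11110000 → 4-byte char #6 = F0 90 8C 84.
Leading byte 0xF0 = 11110000 matches 11110xxx → 4-byte sequence.
Byte 1: 0xF0 = 11110000, payload 000 (3 bits).
Byte 2: 0x90 = 10010000 (10xxxxxx ✓), payload 010000.
Byte 3: 0x8C = 10001100 (10xxxxxx ✓), payload 001100.
Byte 4: 0x84 = 10000100 (10xxxxxx ✓), payload 000100.
Concatenate: 000010000001100000100 = 0x10304 (21 bits → U+10304).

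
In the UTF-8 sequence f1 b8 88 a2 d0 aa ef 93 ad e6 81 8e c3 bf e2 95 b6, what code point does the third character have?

U+F4ED

Offset 0: leading byte 0xF1 = 11110001 → 4-byte char #1 = F1 B8 88 A2.
Offset 4: leading byte 0xD0 = 11010000 → 2-byte char #2 = D0 AA.
Offset 6: leading byte 0xEF = 11101111 → 3-byte char #3 = EF 93 AD.
Leading byte 0xEF = 11101111 matches 1110xxxx → 3-byte sequence.
Byte 1: 0xEF = 11101111, payload 1111 (4 bits).
Byte 2: 0x93 = 10010011 (10xxxxxx ✓), payload 010011.
Byte 3: 0xAD = 10101101 (10xxxxxx ✓), payload 101101.
Concatenate: 1111010011101101 = 0xF4ED (16 bits → U+F4ED).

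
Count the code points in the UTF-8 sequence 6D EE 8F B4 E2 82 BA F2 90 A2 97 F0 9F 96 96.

5

Byte at offset 0: 0x6D = 01101101 → 1-byte char (#1). Advance 1.
Byte at offset 1: 0xEE = 11101110 → 3-byte char (#2). Advance 3.
Byte at offset 4: 0xE2 = 11100010 → 3-byte char (#3). Advance 3.
Byte at offset 7: 0xF2 = 11110010 → 4-byte char (#4). Advance 4.
Byte at offset 11: 0xF0 = 11110000 → 4-byte char (#5). Advance 4.
Reached end at offset 15 after 5 code points.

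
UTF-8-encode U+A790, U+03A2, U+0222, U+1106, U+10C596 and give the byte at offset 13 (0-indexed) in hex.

U+A790 → 3-byte form EA 9E 90 at offsets 0–2.
U+03A2 → 2-byte form CE A2 at offsets 3–4.
U+0222 → 2-byte form C8 A2 at offsets 5–6.
U+1106 → 3-byte form E1 84 86 at offsets 7–9.
U+10C596 → 4-byte form F4 8C 96 96 at offsets 10–13.
Offset 13 falls in char 5's range; it's byte 4 of F4 8C 96 96 = 0x96.

0x96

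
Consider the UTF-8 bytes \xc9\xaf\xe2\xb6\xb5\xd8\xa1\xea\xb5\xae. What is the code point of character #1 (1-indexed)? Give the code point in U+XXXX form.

U+026F

Offset 0: leading byte 0xC9 = 11001001 → 2-byte char #1 = C9 AF.
Leading byte 0xC9 = 11001001 matches 110xxxxx → 2-byte sequence.
Byte 1: 0xC9 = 11001001, payload 01001 (5 bits).
Byte 2: 0xAF = 10101111 (10xxxxxx ✓), payload 101111.
Concatenate: 01001101111 = 0x26F (11 bits → U+026F).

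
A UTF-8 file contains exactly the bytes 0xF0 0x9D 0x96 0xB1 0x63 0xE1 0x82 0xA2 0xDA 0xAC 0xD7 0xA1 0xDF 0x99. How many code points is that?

6

Byte at offset 0: 0xF0 = 11110000 → 4-byte char (#1). Advance 4.
Byte at offset 4: 0x63 = 01100011 → 1-byte char (#2). Advance 1.
Byte at offset 5: 0xE1 = 11100001 → 3-byte char (#3). Advance 3.
Byte at offset 8: 0xDA = 11011010 → 2-byte char (#4). Advance 2.
Byte at offset 10: 0xD7 = 11010111 → 2-byte char (#5). Advance 2.
Byte at offset 12: 0xDF = 11011111 → 2-byte char (#6). Advance 2.
Reached end at offset 14 after 6 code points.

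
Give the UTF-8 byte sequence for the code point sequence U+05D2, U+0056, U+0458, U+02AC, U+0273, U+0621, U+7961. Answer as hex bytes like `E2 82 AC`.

U+05D2: 2-byte form → D7 92.
U+0056: 1-byte form → 56.
U+0458: 2-byte form → D1 98.
U+02AC: 2-byte form → CA AC.
U+0273: 2-byte form → C9 B3.
U+0621: 2-byte form → D8 A1.
U+7961: 3-byte form → E7 A5 A1.
Concatenated (14 bytes): D7 92 56 D1 98 CA AC C9 B3 D8 A1 E7 A5 A1.

D7 92 56 D1 98 CA AC C9 B3 D8 A1 E7 A5 A1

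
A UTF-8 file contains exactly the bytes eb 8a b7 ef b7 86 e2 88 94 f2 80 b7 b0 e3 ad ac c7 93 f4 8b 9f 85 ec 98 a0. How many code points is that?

Byte at offset 0: 0xEB = 11101011 → 3-byte char (#1). Advance 3.
Byte at offset 3: 0xEF = 11101111 → 3-byte char (#2). Advance 3.
Byte at offset 6: 0xE2 = 11100010 → 3-byte char (#3). Advance 3.
Byte at offset 9: 0xF2 = 11110010 → 4-byte char (#4). Advance 4.
Byte at offset 13: 0xE3 = 11100011 → 3-byte char (#5). Advance 3.
Byte at offset 16: 0xC7 = 11000111 → 2-byte char (#6). Advance 2.
Byte at offset 18: 0xF4 = 11110100 → 4-byte char (#7). Advance 4.
Byte at offset 22: 0xEC = 11101100 → 3-byte char (#8). Advance 3.
Reached end at offset 25 after 8 code points.

8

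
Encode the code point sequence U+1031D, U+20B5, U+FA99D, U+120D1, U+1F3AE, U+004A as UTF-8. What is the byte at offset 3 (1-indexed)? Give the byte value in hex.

0x8C

1-indexed offset 3 is 0-indexed offset 2.
U+1031D → 4-byte form F0 90 8C 9D at offsets 0–3.
Offset 2 falls in char 1's range; it's byte 3 of F0 90 8C 9D = 0x8C.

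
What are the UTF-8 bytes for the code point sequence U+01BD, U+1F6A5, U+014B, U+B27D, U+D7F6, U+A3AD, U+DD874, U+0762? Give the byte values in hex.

C6 BD F0 9F 9A A5 C5 8B EB 89 BD ED 9F B6 EA 8E AD F3 9D A1 B4 DD A2

U+01BD: 2-byte form → C6 BD.
U+1F6A5: 4-byte form → F0 9F 9A A5.
U+014B: 2-byte form → C5 8B.
U+B27D: 3-byte form → EB 89 BD.
U+D7F6: 3-byte form → ED 9F B6.
U+A3AD: 3-byte form → EA 8E AD.
U+DD874: 4-byte form → F3 9D A1 B4.
U+0762: 2-byte form → DD A2.
Concatenated (23 bytes): C6 BD F0 9F 9A A5 C5 8B EB 89 BD ED 9F B6 EA 8E AD F3 9D A1 B4 DD A2.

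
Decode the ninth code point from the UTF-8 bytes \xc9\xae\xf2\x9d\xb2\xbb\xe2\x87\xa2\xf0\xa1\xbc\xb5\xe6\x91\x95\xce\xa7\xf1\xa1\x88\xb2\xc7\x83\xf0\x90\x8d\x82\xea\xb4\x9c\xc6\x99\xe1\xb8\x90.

U+10342

Offset 0: leading byte 0xC9 = 11001001 → 2-byte char #1 = C9 AE.
Offset 2: leading byte 0xF2 = 11110010 → 4-byte char #2 = F2 9D B2 BB.
Offset 6: leading byte 0xE2 = 11100010 → 3-byte char #3 = E2 87 A2.
Offset 9: leading byte 0xF0 = 11110000 → 4-byte char #4 = F0 A1 BC B5.
Offset 13: leading byte 0xE6 = 11100110 → 3-byte char #5 = E6 91 95.
Offset 16: leading byte 0xCE = 11001110 → 2-byte char #6 = CE A7.
Offset 18: leading byte 0xF1 = 11110001 → 4-byte char #7 = F1 A1 88 B2.
Offset 22: leading byte 0xC7 = 11000111 → 2-byte char #8 = C7 83.
Offset 24: leading byte 0xF0 = 11110000 → 4-byte char #9 = F0 90 8D 82.
Leading byte 0xF0 = 11110000 matches 11110xxx → 4-byte sequence.
Byte 1: 0xF0 = 11110000, payload 000 (3 bits).
Byte 2: 0x90 = 10010000 (10xxxxxx ✓), payload 010000.
Byte 3: 0x8D = 10001101 (10xxxxxx ✓), payload 001101.
Byte 4: 0x82 = 10000010 (10xxxxxx ✓), payload 000010.
Concatenate: 000010000001101000010 = 0x10342 (21 bits → U+10342).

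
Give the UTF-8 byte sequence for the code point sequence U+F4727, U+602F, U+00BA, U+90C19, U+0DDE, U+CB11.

U+F4727: 4-byte form → F3 B4 9C A7.
U+602F: 3-byte form → E6 80 AF.
U+00BA: 2-byte form → C2 BA.
U+90C19: 4-byte form → F2 90 B0 99.
U+0DDE: 3-byte form → E0 B7 9E.
U+CB11: 3-byte form → EC AC 91.
Concatenated (19 bytes): F3 B4 9C A7 E6 80 AF C2 BA F2 90 B0 99 E0 B7 9E EC AC 91.

F3 B4 9C A7 E6 80 AF C2 BA F2 90 B0 99 E0 B7 9E EC AC 91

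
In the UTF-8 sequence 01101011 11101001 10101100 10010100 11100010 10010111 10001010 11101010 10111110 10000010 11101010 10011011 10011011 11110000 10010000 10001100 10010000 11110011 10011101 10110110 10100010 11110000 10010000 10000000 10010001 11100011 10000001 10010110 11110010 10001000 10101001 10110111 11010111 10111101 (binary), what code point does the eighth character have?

Offset 0: leading byte 0x6B = 01101011 → 1-byte char #1 = 6B.
Offset 1: leading byte 0xE9 = 11101001 → 3-byte char #2 = E9 AC 94.
Offset 4: leading byte 0xE2 = 11100010 → 3-byte char #3 = E2 97 8A.
Offset 7: leading byte 0xEA = 11101010 → 3-byte char #4 = EA BE 82.
Offset 10: leading byte 0xEA = 11101010 → 3-byte char #5 = EA 9B 9B.
Offset 13: leading byte 0xF0 = 11110000 → 4-byte char #6 = F0 90 8C 90.
Offset 17: leading byte 0xF3 = 11110011 → 4-byte char #7 = F3 9D B6 A2.
Offset 21: leading byte 0xF0 = 11110000 → 4-byte char #8 = F0 90 80 91.
Leading byte 0xF0 = 11110000 matches 11110xxx → 4-byte sequence.
Byte 1: 0xF0 = 11110000, payload 000 (3 bits).
Byte 2: 0x90 = 10010000 (10xxxxxx ✓), payload 010000.
Byte 3: 0x80 = 10000000 (10xxxxxx ✓), payload 000000.
Byte 4: 0x91 = 10010001 (10xxxxxx ✓), payload 010001.
Concatenate: 000010000000000010001 = 0x10011 (21 bits → U+10011).

U+10011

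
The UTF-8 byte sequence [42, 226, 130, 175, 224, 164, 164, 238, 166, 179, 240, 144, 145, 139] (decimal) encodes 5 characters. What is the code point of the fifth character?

U+1044B

Offset 0: leading byte 0x2A = 00101010 → 1-byte char #1 = 2A.
Offset 1: leading byte 0xE2 = 11100010 → 3-byte char #2 = E2 82 AF.
Offset 4: leading byte 0xE0 = 11100000 → 3-byte char #3 = E0 A4 A4.
Offset 7: leading byte 0xEE = 11101110 → 3-byte char #4 = EE A6 B3.
Offset 10: leading byte 0xF0 = 11110000 → 4-byte char #5 = F0 90 91 8B.
Leading byte 0xF0 = 11110000 matches 11110xxx → 4-byte sequence.
Byte 1: 0xF0 = 11110000, payload 000 (3 bits).
Byte 2: 0x90 = 10010000 (10xxxxxx ✓), payload 010000.
Byte 3: 0x91 = 10010001 (10xxxxxx ✓), payload 010001.
Byte 4: 0x8B = 10001011 (10xxxxxx ✓), payload 001011.
Concatenate: 000010000010001001011 = 0x1044B (21 bits → U+1044B).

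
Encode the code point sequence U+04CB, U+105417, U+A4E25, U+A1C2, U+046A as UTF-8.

U+04CB: 2-byte form → D3 8B.
U+105417: 4-byte form → F4 85 90 97.
U+A4E25: 4-byte form → F2 A4 B8 A5.
U+A1C2: 3-byte form → EA 87 82.
U+046A: 2-byte form → D1 AA.
Concatenated (15 bytes): D3 8B F4 85 90 97 F2 A4 B8 A5 EA 87 82 D1 AA.

D3 8B F4 85 90 97 F2 A4 B8 A5 EA 87 82 D1 AA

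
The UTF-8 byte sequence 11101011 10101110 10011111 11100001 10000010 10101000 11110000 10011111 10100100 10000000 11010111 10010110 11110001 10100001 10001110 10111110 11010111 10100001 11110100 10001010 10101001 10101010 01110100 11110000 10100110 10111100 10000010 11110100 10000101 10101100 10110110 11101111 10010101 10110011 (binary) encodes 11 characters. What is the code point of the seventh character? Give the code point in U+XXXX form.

U+10AA6A

Offset 0: leading byte 0xEB = 11101011 → 3-byte char #1 = EB AE 9F.
Offset 3: leading byte 0xE1 = 11100001 → 3-byte char #2 = E1 82 A8.
Offset 6: leading byte 0xF0 = 11110000 → 4-byte char #3 = F0 9F A4 80.
Offset 10: leading byte 0xD7 = 11010111 → 2-byte char #4 = D7 96.
Offset 12: leading byte 0xF1 = 11110001 → 4-byte char #5 = F1 A1 8E BE.
Offset 16: leading byte 0xD7 = 11010111 → 2-byte char #6 = D7 A1.
Offset 18: leading byte 0xF4 = 11110100 → 4-byte char #7 = F4 8A A9 AA.
Leading byte 0xF4 = 11110100 matches 11110xxx → 4-byte sequence.
Byte 1: 0xF4 = 11110100, payload 100 (3 bits).
Byte 2: 0x8A = 10001010 (10xxxxxx ✓), payload 001010.
Byte 3: 0xA9 = 10101001 (10xxxxxx ✓), payload 101001.
Byte 4: 0xAA = 10101010 (10xxxxxx ✓), payload 101010.
Concatenate: 100001010101001101010 = 0x10AA6A (21 bits → U+10AA6A).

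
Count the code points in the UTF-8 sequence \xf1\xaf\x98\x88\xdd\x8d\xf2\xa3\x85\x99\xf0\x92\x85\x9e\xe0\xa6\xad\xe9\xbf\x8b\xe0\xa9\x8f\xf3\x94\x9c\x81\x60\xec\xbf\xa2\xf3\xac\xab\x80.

11

Byte at offset 0: 0xF1 = 11110001 → 4-byte char (#1). Advance 4.
Byte at offset 4: 0xDD = 11011101 → 2-byte char (#2). Advance 2.
Byte at offset 6: 0xF2 = 11110010 → 4-byte char (#3). Advance 4.
Byte at offset 10: 0xF0 = 11110000 → 4-byte char (#4). Advance 4.
Byte at offset 14: 0xE0 = 11100000 → 3-byte char (#5). Advance 3.
Byte at offset 17: 0xE9 = 11101001 → 3-byte char (#6). Advance 3.
Byte at offset 20: 0xE0 = 11100000 → 3-byte char (#7). Advance 3.
Byte at offset 23: 0xF3 = 11110011 → 4-byte char (#8). Advance 4.
Byte at offset 27: 0x60 = 01100000 → 1-byte char (#9). Advance 1.
Byte at offset 28: 0xEC = 11101100 → 3-byte char (#10). Advance 3.
Byte at offset 31: 0xF3 = 11110011 → 4-byte char (#11). Advance 4.
Reached end at offset 35 after 11 code points.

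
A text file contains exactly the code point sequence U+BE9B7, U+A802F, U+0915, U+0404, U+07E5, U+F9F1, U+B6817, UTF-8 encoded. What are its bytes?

U+BE9B7: 4-byte form → F2 BE A6 B7.
U+A802F: 4-byte form → F2 A8 80 AF.
U+0915: 3-byte form → E0 A4 95.
U+0404: 2-byte form → D0 84.
U+07E5: 2-byte form → DF A5.
U+F9F1: 3-byte form → EF A7 B1.
U+B6817: 4-byte form → F2 B6 A0 97.
Concatenated (22 bytes): F2 BE A6 B7 F2 A8 80 AF E0 A4 95 D0 84 DF A5 EF A7 B1 F2 B6 A0 97.

F2 BE A6 B7 F2 A8 80 AF E0 A4 95 D0 84 DF A5 EF A7 B1 F2 B6 A0 97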